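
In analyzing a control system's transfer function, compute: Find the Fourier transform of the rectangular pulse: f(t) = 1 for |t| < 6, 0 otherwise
F(omega) = integral from -6 to 6 of e^(-j*omega*t) dt
= 2*sin(6*omega)/omega = 12*sinc(6*omega/pi)

Answer: 2*sin(6*omega)/omega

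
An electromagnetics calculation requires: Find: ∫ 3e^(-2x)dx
Since d/dx[e^(-2x)]=-2e^(-2x), we get -3/2 e^(-2x)+C

Answer: (-3/2)e^(-2x)+C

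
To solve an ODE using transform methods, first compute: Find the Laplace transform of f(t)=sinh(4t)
L{sinh(at)} = a/(s²-a²)
L{sinh(4t)} = 4/(s²-16)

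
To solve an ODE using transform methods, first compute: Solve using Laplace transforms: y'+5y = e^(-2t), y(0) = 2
Take L: sY - 2+5Y=1/(s+2)
Y(s+5)=1/(s+2)+2
Y=1/((s+2)(s+5))+2/(s+5)
Partial fractions: 1/((s+2)(s+5))=(1/3)/(s+2) - (1/3)/(s+5)
So Y=(1/3)/(s+2)+(5/3)/(s+5)
Inverse Laplace transform (L^(-1){1/(s+2)}=e^(-2t), L^(-1){1/(s+5)}=e^(-5t)):

Answer: y(t)=(1/3)·e^(-2t)+(5/3)·e^(-5t)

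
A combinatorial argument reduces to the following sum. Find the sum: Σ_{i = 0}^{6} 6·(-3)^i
Geometric series: S=a(1 - r^n)/(1 - r)
a=6, r=-3, n=7
S=6(1 + 2187)/4=3282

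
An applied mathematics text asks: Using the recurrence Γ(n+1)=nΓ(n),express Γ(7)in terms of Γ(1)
Γ(7)=6Γ(6)=6·5Γ(5)=...=6!·Γ(1)=720·Γ(1)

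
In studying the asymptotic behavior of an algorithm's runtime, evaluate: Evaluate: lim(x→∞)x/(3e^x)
Apply L'Hôpital 1 times (∞/∞ each time):
Eventually get 1!/(3e^x) → 0

Answer: 0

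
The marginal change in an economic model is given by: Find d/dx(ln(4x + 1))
Chain rule: d/dx[ln(u)]=u'/u where u=4x + 1
u'=4

Answer: (4)/(4x + 1)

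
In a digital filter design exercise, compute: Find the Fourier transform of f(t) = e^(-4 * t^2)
The Fourier transform of a Gaussian e^(-a*t^2) is sqrt(pi/a)*e^(-omega^2/(4a)).
With a = 4: F(omega) = sqrt(pi)/2*e^(-omega^2/16)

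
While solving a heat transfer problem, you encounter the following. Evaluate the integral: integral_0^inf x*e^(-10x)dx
This is a Gamma integral. Substitute u = 10x (du = 10 dx):
integral_0^inf x*e^(-10x) dx = (1/10^2) integral_0^inf u^1*e^(-u) du
= Gamma(2)/10^2 = 1!/10^2 = 1/100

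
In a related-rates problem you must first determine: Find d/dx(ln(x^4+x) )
Chain rule: d/dx[ln(u)] = u'/u where u = x^4 + x
u' = 4x^3 + 1

Answer: (4x^3 + 1)/(x^4 + x)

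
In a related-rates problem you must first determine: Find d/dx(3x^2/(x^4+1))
Quotient rule: (f/g)' = (f'g - fg')/g²
f = 3x^2, f' = 6x
g = x^4+1, g' = 4x^3

Answer: (6x·(x^4+1)-12x^5)/(x^4+1)²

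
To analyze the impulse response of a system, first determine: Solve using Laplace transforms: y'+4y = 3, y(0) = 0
Take L of both sides: sY(s)-0+4Y(s) = 3/s
Y(s)(s+4) = 3/s+0
Y(s) = 3/(s(s+4))+0/(s+4)
Partial fractions: 3/(s(s+4)) = (3/4)/s - (3/4)/(s+4)
So Y(s) = (3/4)/s - (3/4)/(s+4)
Inverse transform (L^(-1){1/s} = 1, L^(-1){1/(s+4)} = e^(-4t)):

Answer: y(t) = 3/4 - (3/4)·e^(-4t)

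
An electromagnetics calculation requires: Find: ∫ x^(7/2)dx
Power rule: ∫ x^(7/2) dx=x^(9/2)/(9/2) + C

Answer: (2/9)·x^(9/2) + C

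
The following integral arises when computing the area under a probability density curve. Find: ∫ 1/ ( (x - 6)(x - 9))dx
Partial fractions: 1/((x-6)(x-9)) = A/(x-6)+B/(x-9)
A = -1/3, B = 1/3
∫ [-1/3· 1/(x-6)+1/3· 1/(x-9)] dx
= (1/3)[ln|x-9| - ln|x-6|]+C

Answer: (1/3)·ln|(x-9)/(x-6)|+C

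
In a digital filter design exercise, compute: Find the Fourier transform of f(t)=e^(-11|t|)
Using the standard pair: F{e^(-a|t|)}=2a/(a^2 + omega^2)
With a=11: F(omega)=22/(121 + omega^2)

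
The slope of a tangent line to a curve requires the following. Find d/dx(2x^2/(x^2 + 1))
Quotient rule: (f/g)' = (f'g - fg')/g²
f = 2x^2, f' = 4x
g = x^2 + 1, g' = 2x

Answer: (4x·(x^2 + 1) - 4x^3)/(x^2 + 1)²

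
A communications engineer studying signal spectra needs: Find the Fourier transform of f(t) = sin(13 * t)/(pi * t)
sin(W*t)/(pi*t)=(W/pi)*sinc(W*t/pi) is the impulse response of the ideal low-pass filter with cutoff W (here W=13).
Its Fourier transform is a rectangular function:
F(omega)=1 for |omega| < 13, 0 otherwise

Answer: rect(omega/26) [i.e., 1 for |omega| < 13, 0 otherwise]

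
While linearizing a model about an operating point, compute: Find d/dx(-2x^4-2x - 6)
Power rule: d/dx(ax^n)=n·a·x^(n-1)
Term by term: -8·x^3-2

Answer: -8x^3-2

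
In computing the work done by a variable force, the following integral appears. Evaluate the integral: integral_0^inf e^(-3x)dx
integral_0^inf e^(-3x) dx=[-1/3*e^(-3x)]_0^inf
=0 - (-1/3)=1/3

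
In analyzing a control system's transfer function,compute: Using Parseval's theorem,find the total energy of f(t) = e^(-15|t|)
Parseval's theorem: E = integral |f(t)|^2 dt = (1/2pi) integral |F(omega)|^2 domega
E = integral_{-inf}^{inf} e^(-30|t|) dt = 2*integral_0^inf e^(-30t) dt = 2/(2*15) = 1/15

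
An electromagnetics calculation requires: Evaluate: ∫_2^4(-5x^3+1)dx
Step 1: Find antiderivative F(x)=(-5/4)x^4+x
Step 2: F(4) - F(2)=-316 - (-18)=-298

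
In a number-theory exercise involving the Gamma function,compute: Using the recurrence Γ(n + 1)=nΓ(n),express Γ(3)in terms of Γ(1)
Γ(3) = 2Γ(2) = 2·1Γ(1) = ... = 2!·Γ(1) = 2·Γ(1)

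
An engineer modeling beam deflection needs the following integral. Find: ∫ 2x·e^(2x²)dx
Let u=2x², du=4x dx
∫ (1/2)e^u du=e^u/2 + C

Answer: e^(2x²)/2 + C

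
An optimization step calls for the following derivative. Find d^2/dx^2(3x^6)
Apply power rule 2 times:
d^1: 18x^5
d^2: 90x^4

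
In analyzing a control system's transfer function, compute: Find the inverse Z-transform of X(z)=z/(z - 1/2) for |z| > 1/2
Standard pair: z/(z-a) <-> a^n*u[n] for causal signals
With a = 1/2: x[n] = (1/2)^n*u[n]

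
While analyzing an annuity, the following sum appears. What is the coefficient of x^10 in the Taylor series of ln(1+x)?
ln(1+x) = Σ (-1)^(n+1) x^n/n
Coefficient of x^10 = (-1)^11/10 = -1/10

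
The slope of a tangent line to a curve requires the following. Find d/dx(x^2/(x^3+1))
Quotient rule: (f/g)' = (f'g - fg')/g²
f = x^2, f' = 2x
g = x^3 + 1, g' = 3x^2

Answer: (2x·(x^3 + 1) - 3x^4)/(x^3 + 1)²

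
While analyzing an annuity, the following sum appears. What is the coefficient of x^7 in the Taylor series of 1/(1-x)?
1/(1-x) = Σ x^n for |x|<1
All coefficients are 1

Answer: 1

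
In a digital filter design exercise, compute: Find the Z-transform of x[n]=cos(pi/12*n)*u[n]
Z{cos(w0 * n) * u[n]} = z(z - cos(w0))/(z^2-2z * cos(w0)+1)
With w0 = pi/12: X(z) = z(z - cos(pi/12))/(z^2-2z * cos(pi/12)+1)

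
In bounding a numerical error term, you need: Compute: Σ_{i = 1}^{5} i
Using formula: Σ i^1 = n(n + 1)/2 = 5·6/2 = 15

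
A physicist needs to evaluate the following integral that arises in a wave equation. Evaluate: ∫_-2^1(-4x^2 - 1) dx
Step 1: Find antiderivative F(x) = (-4/3)x^3 - x
Step 2: F(1) - F(-2) = -7/3 - (38/3) = -15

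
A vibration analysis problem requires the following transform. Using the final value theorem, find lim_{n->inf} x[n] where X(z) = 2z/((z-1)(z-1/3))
Final value theorem: lim x[n]=lim_{z->1} (z-1)*X(z)
(z-1)*X(z)=2z/(z-1/3)
As z->1: 2/(1 - 1/3)=2/(2/3)=3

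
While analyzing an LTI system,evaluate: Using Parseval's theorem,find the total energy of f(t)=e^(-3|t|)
Parseval's theorem: E=integral |f(t)|^2 dt=(1/2pi) integral |F(omega)|^2 domega
E=integral_{-inf}^{inf} e^(-6|t|) dt=2 * integral_0^inf e^(-6t) dt=2/(2 * 3)=1/3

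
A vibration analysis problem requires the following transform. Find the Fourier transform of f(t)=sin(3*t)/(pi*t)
sin(W * t)/(pi * t) = (W/pi) * sinc(W * t/pi) is the impulse response of the ideal low-pass filter with cutoff W (here W = 3).
Its Fourier transform is a rectangular function:
F(omega) = 1 for |omega| < 3, 0 otherwise

Answer: rect(omega/6) [i.e., 1 for |omega| < 3, 0 otherwise]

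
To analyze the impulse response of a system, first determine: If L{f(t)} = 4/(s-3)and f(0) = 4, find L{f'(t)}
L{f'(t)}=s·F(s) - f(0)=4s/(s-3) - 4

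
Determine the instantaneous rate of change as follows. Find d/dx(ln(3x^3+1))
Chain rule: d/dx[ln(u)] = u'/u where u = 3x^3 + 1
u' = 9x^2

Answer: (9x^2)/(3x^3 + 1)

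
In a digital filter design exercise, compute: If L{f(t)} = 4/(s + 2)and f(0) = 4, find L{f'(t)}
L{f'(t)} = s·F(s) - f(0) = 4s/(s+2)-4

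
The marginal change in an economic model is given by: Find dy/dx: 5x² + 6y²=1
Differentiate: 10x + 12y·(dy/dx)=0
dy/dx=-10x/(12y)=-(5/6)·(x/y)

Answer: dy/dx=-(5/6)·(x/y)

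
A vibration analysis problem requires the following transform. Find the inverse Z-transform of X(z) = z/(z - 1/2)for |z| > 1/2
Standard pair: z/(z-a) <-> a^n * u[n] for causal signals
With a=1/2: x[n]=(1/2)^n * u[n]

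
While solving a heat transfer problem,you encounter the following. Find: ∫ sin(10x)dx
Using substitution u = 10x: ∫ sin(u) du/10 = -cos(u)/10+C

Answer: (-1/10)cos(10x)+C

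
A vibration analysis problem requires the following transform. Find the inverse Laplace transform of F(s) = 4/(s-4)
L^(-1){4/(s-a)} = c·e^(at)
Here a = 4, c = 4

Answer: 4e^(4t)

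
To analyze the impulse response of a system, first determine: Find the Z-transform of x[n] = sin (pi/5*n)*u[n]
Z{sin(w0*n)*u[n]} = z*sin(w0)/(z^2-2z*cos(w0)+1)
With w0 = pi/5: X(z) = z*sin(pi/5)/(z^2-2z*cos(pi/5)+1)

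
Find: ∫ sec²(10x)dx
Since d/dx[tan(10x)]=10sec²(10x), integral=tan(10x)/10+C

Answer: (1/10)tan(10x)+C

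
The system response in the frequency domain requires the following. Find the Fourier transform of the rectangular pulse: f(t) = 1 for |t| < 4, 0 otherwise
F(omega) = integral from -4 to 4 of e^(-j*omega*t) dt
= 2*sin(4*omega)/omega = 8*sinc(4*omega/pi)

Answer: 2*sin(4*omega)/omega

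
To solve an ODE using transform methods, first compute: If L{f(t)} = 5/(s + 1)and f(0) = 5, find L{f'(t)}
L{f'(t)}=s·F(s) - f(0)=5s/(s+1)-5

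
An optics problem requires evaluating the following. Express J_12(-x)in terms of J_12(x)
For integer n: J_n(-x)=(-1)^n J_n(x)
With n=12: J_12(-x)=(-1)^12 J_12(x)=J_12(x)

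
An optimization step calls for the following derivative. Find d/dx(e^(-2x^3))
Chain rule: d/dx[e^u] = e^u · u' where u = -2x^3
u' = -6x^2

Answer: -6x^2·e^(-2x^3)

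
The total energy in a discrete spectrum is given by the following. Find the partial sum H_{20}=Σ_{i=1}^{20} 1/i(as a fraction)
H_20=1 + 1/2 + 1/3 + ... + 1/20
=55835135/15519504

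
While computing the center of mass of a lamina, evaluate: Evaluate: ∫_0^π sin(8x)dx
Antiderivative: -cos(8x)/8
Evaluate at bounds: [-cos(8·π)/8] - [-cos(8·0)/8]
=(-(1) + (1))/8=0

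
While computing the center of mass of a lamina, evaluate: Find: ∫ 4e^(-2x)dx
Since d/dx[e^(-2x)] = -2e^(-2x), we get -2 e^(-2x)+C

Answer: -2e^(-2x)+C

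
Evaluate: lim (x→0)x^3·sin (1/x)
Squeeze theorem: -|x^3| ≤ x^3·sin(1/x) ≤ |x^3|
Since x^3 → 0 as x → 0, by squeeze theorem the limit is 0

Answer: 0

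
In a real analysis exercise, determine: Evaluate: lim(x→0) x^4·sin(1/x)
Squeeze theorem: -|x^4| ≤ x^4·sin(1/x) ≤ |x^4|
Since x^4 → 0 as x → 0, by squeeze theorem the limit is 0

Answer: 0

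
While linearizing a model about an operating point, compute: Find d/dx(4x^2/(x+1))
Quotient rule: (f/g)'=(f'g - fg')/g²
f=4x^2, f'=8x
g=x+1, g'=1

Answer: (8x·(x+1)-4x^2)/(x+1)²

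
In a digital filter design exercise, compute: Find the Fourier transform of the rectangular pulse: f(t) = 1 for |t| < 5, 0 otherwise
F(omega)=integral from -5 to 5 of e^(-j*omega*t) dt
=2*sin(5*omega)/omega=10*sinc(5*omega/pi)

Answer: 2*sin(5*omega)/omega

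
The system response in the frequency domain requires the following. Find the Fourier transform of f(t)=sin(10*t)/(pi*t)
sin(W*t)/(pi*t) = (W/pi)*sinc(W*t/pi) is the impulse response of the ideal low-pass filter with cutoff W (here W = 10).
Its Fourier transform is a rectangular function:
F(omega) = 1 for |omega| < 10, 0 otherwise

Answer: rect(omega/20) [i.e., 1 for |omega| < 10, 0 otherwise]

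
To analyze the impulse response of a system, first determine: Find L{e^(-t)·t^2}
First shifting: L{e^(at)f(t)}=F(s-a)
L{t^2}=2/s^3
Shift s → s + 1: 2/(s + 1)^3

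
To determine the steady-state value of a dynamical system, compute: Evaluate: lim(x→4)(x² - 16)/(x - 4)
Factor: (x² - 16) = (x-4)(x+4)
Cancel (x-4): lim(x→4) (x+4) = 8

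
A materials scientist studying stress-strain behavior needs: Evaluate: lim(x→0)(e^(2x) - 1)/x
L'Hôpital (0/0): lim 2e^(2x)/1=2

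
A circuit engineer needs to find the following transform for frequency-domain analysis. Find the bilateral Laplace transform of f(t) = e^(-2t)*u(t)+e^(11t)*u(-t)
For e^(-2t)*u(t): L = 1/(s+2), Re(s) > -2
For e^(11t)*u(-t): L = -1/(s-11), Re(s) < 11
Combined: F(s) = 1/(s+2)-1/(s-11), -2 < Re(s) < 11

Answer: 1/(s+2)-1/(s-11), ROC: -2 < Re(s) < 11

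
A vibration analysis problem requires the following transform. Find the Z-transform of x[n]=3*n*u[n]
Z{n * u[n]}=z/(z-1)^2
By linearity: Z{3 * n * u[n]}=3z/(z-1)^2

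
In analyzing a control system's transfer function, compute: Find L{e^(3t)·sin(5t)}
First shifting: L{e^(at)f(t)} = F(s-a)
L{sin(5t)} = 5/(s² + 25)
Shift: 5/((s-3)² + 25)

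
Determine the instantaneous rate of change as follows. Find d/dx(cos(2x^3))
Chain rule: d/dx[cos(u)] = -sin(u)·u' where u = 2x^3
u' = 6x^2

Answer: -6x^2·sin(2x^3)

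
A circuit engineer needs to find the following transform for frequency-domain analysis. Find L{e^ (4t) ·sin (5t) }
First shifting: L{e^(at)f(t)} = F(s-a)
L{sin(5t)} = 5/(s²+25)
Shift: 5/((s-4)²+25)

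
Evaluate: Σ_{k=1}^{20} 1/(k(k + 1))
Partial fractions: 1/(k(k + 1)) = 1/k - 1/(k + 1)
Telescoping sum: 1(1 - 1/21) = 1·20/21

Answer: 20/21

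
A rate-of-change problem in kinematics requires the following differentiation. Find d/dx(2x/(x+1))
Quotient rule: (f/g)'=(f'g - fg')/g²
f=2x, f'=2
g=x+1, g'=1

Answer: (2·(x+1)-2x)/(x+1)²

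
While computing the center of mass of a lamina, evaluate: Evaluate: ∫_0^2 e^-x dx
Antiderivative: -e^-x
Evaluate: -(e^-2-1)

Answer: (e^-2-1)/(-1)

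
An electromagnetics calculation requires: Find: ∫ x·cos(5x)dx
By parts: u=x, dv=cos(5x) dx
du=dx, v=sin(5x)/5
=x·sin(5x)/5+cos(5x)/5²+C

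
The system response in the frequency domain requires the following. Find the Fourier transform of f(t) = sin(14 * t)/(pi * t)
sin(W*t)/(pi*t)=(W/pi)*sinc(W*t/pi) is the impulse response of the ideal low-pass filter with cutoff W (here W=14).
Its Fourier transform is a rectangular function:
F(omega)=1 for |omega| < 14, 0 otherwise

Answer: rect(omega/28) [i.e., 1 for |omega| < 14, 0 otherwise]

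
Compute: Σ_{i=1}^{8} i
Using formula: Σ i^1 = n(n+1)/2 = 8·9/2 = 36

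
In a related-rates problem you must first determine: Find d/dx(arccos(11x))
d/dx[arccos(u)] = -u'/√(1-u²), u = 11x, u' = 11

Answer: -11/√(1 - 121x²)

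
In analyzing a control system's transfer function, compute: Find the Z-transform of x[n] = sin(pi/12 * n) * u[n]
Z{sin(w0*n)*u[n]}=z*sin(w0)/(z^2 - 2z*cos(w0) + 1)
With w0=pi/12: X(z)=z*sin(pi/12)/(z^2 - 2z*cos(pi/12) + 1)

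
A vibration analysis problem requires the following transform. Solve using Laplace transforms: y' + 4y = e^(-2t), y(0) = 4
Take L: sY - 4 + 4Y = 1/(s + 2)
Y(s + 4) = 1/(s + 2) + 4
Y = 1/((s + 2)(s + 4)) + 4/(s + 4)
Partial fractions: 1/((s + 2)(s + 4)) = (1/2)/(s + 2) - (1/2)/(s + 4)
So Y = (1/2)/(s + 2) + (7/2)/(s + 4)
Inverse Laplace transform (L^(-1){1/(s + 2)} = e^(-2t), L^(-1){1/(s + 4)} = e^(-4t)):

Answer: y(t) = (1/2)·e^(-2t) + (7/2)·e^(-4t)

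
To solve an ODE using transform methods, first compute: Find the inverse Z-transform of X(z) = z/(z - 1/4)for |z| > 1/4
Standard pair: z/(z-a) <-> a^n * u[n] for causal signals
With a = 1/4: x[n] = (1/4)^n * u[n]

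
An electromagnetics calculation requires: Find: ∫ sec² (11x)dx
Since d/dx[tan(11x)] = 11sec²(11x), integral = tan(11x)/11+C

Answer: (1/11)tan(11x)+C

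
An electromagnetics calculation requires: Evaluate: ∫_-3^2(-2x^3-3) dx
Step 1: Find antiderivative F(x)=(-1/2)x^4-3x
Step 2: F(2) - F(-3)=-14 - (-63/2)=35/2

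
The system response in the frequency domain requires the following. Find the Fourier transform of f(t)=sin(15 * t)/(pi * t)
sin(W*t)/(pi*t)=(W/pi)*sinc(W*t/pi) is the impulse response of the ideal low-pass filter with cutoff W (here W=15).
Its Fourier transform is a rectangular function:
F(omega)=1 for |omega| < 15, 0 otherwise

Answer: rect(omega/30) [i.e., 1 for |omega| < 15, 0 otherwise]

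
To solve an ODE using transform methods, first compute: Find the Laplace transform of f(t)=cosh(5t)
L{cosh(at)} = s/(s²-a²)
L{cosh(5t)} = s/(s²-25)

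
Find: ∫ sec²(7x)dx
Since d/dx[tan(7x)] = 7sec²(7x), integral = tan(7x)/7+C

Answer: (1/7)tan(7x)+C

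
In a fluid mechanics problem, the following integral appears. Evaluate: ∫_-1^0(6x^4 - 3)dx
Step 1: Find antiderivative F(x) = (6/5)x^5 - 3x
Step 2: F(0) - F(-1) = 0 - (9/5) = -9/5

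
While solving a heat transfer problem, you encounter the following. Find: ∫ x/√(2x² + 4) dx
Let u = 2x² + 4, du = 4x dx
∫ (1/4)·u^(-1/2) du = √u/2 + C

Answer: √(2x² + 4)/2 + C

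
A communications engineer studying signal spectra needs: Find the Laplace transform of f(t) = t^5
L{t^n}=n!/s^(n + 1)
L{t^5}=5!/s^6=120/s^6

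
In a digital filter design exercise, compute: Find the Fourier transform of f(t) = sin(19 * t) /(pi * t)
sin(W*t)/(pi*t)=(W/pi)*sinc(W*t/pi) is the impulse response of the ideal low-pass filter with cutoff W (here W=19).
Its Fourier transform is a rectangular function:
F(omega)=1 for |omega| < 19, 0 otherwise

Answer: rect(omega/38) [i.e., 1 for |omega| < 19, 0 otherwise]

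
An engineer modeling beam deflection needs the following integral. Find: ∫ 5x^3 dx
Using power rule: ∫ 5x^3 dx = 5/4 x^4 + C = (5/4)x^4 + C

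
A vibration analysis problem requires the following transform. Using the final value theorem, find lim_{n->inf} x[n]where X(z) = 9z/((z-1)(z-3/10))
Final value theorem: lim x[n] = lim_{z->1} (z-1) * X(z)
(z-1) * X(z) = 9z/(z-3/10)
As z->1: 9/(1 - 3/10) = 9/(7/10) = 90/7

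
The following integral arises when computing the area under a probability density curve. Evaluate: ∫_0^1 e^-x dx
Antiderivative: -e^-x
Evaluate: -(e^-1-1)

Answer: (e^-1-1)/(-1)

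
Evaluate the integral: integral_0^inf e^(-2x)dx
integral_0^inf e^(-2x) dx = [-1/2 * e^(-2x)]_0^inf
= 0 - (-1/2) = 1/2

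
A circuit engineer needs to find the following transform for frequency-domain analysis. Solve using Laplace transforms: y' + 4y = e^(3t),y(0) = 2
Take L: sY - 2+4Y = 1/(s-3)
Y(s+4) = 1/(s-3)+2
Y = 1/((s-3)(s+4))+2/(s+4)
Partial fractions: 1/((s-3)(s+4)) = (1/7)/(s-3) - (1/7)/(s+4)
So Y = (1/7)/(s-3)+(13/7)/(s+4)
Inverse Laplace transform (L^(-1){1/(s-3)} = e^(3t), L^(-1){1/(s+4)} = e^(-4t)):

Answer: y(t) = (1/7)·e^(3t)+(13/7)·e^(-4t)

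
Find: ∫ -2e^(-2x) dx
Since d/dx[e^(-2x)] = -2e^(-2x), we get 1 e^(-2x)+C

Answer: e^(-2x)+C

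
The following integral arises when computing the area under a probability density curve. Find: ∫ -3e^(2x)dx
Since d/dx[e^(2x)] = 2e^(2x), we get -3/2 e^(2x)+C

Answer: (-3/2)e^(2x)+C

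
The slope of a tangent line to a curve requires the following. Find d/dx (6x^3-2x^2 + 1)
Power rule: d/dx(ax^n)=n·a·x^(n-1)
Term by term: 18·x^2-4·x

Answer: 18x^2-4x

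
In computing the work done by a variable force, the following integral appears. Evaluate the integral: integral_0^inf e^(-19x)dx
integral_0^inf e^(-19x) dx = [-1/19*e^(-19x)]_0^inf
= 0 - (-1/19) = 1/19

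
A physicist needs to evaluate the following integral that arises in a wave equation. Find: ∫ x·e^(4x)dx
Integration by parts: u=x, dv=e^(4x) dx
du=dx, v=e^(4x)/4
=x·e^(4x)/4 - ∫ e^(4x)/4 dx
=x·e^(4x)/4 - e^(4x)/16+C

Answer: e^(4x)(x/4-1/16)+C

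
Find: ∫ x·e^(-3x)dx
Integration by parts: u=x, dv=e^(-3x) dx
du=dx, v=e^(-3x)/(-3)
=x·e^(-3x)/(-3) - ∫ e^(-3x)/(-3) dx
=x·e^(-3x)/(-3) - e^(-3x)/9+C

Answer: e^(-3x)(x/(-3)-1/9)+C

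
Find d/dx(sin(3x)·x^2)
Product rule: (fg)'=f'g+fg'
f=sin(3x), f'=3·cos(3x)
g=x^2, g'=2x

Answer: 3·cos(3x)·x^2+2·sin(3x)·x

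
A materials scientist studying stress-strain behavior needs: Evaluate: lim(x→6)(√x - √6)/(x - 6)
Multiply by conjugate (√x+√6)/(√x+√6):
=(x - 6)/((x - 6)(√x+√6))=1/(√x+√6)
As x → 6: 1/(2√6)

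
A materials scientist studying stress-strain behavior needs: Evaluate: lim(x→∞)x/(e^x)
Apply L'Hôpital 1 times (∞/∞ each time):
Eventually get 1!/(e^x) → 0

Answer: 0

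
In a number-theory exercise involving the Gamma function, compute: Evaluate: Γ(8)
Γ(n) = (n-1)! for positive integers
Γ(8) = 7! = 5040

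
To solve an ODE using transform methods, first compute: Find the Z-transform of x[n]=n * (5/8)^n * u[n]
Using the property Z{n * a^n * u[n]} = az/(z-a)^2
With a = 5/8: X(z) = (5/8)z/(z - 5/8)^2, |z| > 5/8

Answer: (5/8)z/(z - 5/8)^2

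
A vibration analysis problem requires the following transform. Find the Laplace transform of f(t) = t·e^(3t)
L{t·e^(at)} = 1/(s-a)²
L{t·e^(3t)} = 1/(s-3)²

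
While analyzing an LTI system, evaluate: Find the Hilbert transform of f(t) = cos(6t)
The Hilbert transform shifts each frequency component by -pi/2.
H{cos(wt)} = sin(wt)
With w = 6: H{cos(6t)} = sin(6t)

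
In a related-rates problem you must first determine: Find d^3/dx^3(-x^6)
Apply power rule 3 times:
d^1: -6x^5
d^2: -30x^4
d^3: -120x^3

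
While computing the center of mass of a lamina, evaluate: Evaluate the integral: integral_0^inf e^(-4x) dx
integral_0^inf e^(-4x) dx = [-1/4*e^(-4x)]_0^inf
= 0 - (-1/4) = 1/4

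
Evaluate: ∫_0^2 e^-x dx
Antiderivative: -e^-x
Evaluate: -(e^-2 - 1)

Answer: (e^-2 - 1)/(-1)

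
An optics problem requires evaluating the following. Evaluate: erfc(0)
erfc(x)=1 - erf(x); erfc(0)=1 - erf(0)=1-0=1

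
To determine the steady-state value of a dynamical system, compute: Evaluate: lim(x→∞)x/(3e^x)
Apply L'Hôpital 1 times (∞/∞ each time):
Eventually get 1!/(3e^x) → 0

Answer: 0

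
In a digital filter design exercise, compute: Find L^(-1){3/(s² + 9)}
L^(-1){w/(s² + w²)} = sin(wt)
Here w = 3

Answer: sin(3t)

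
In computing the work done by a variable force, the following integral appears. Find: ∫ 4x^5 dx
Using power rule: ∫ 4x^5 dx = 4/6 x^6+C = (2/3)x^6+C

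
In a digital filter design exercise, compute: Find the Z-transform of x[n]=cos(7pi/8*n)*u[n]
Z{cos(w0*n)*u[n]}=z(z - cos(w0))/(z^2 - 2z*cos(w0) + 1)
With w0=7pi/8: X(z)=z(z - cos(7pi/8))/(z^2 - 2z*cos(7pi/8) + 1)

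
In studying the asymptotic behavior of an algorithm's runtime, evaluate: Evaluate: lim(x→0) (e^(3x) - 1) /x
L'Hôpital (0/0): lim 3e^(3x)/1 = 3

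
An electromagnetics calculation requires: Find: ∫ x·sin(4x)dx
By parts: u=x, dv=sin(4x) dx
du=dx, v=-cos(4x)/4
=-x·cos(4x)/4+sin(4x)/4²+C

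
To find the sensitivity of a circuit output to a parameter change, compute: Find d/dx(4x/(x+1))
Quotient rule: (f/g)'=(f'g - fg')/g²
f=4x, f'=4
g=x+1, g'=1

Answer: (4·(x+1)-4x)/(x+1)²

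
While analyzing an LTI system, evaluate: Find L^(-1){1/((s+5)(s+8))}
Partial fractions: 1/((s+5)(s+8)) = A/(s+5)+B/(s+8)
Cover-up: A = 1/(s+8)|_{s = -5} = 1/3; B = 1/(s+5)|_{s = -8} = -1/3
L^(-1) = (1/3)e^(-5t) - (1/3)e^(-8t)

Answer: (1/3)(e^(-5t) - e^(-8t))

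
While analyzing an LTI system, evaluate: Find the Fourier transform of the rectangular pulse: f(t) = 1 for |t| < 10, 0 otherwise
F(omega)=integral from -10 to 10 of e^(-j * omega * t) dt
=2 * sin(10 * omega)/omega=20 * sinc(10 * omega/pi)

Answer: 2 * sin(10 * omega)/omega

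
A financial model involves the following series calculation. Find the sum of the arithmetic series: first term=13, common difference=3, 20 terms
Last term: a_n = 13 + (20 - 1)·3 = 70
Sum = n(a_1 + a_n)/2 = 20(13 + 70)/2 = 830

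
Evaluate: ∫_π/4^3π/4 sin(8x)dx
Antiderivative: -cos(8x)/8
Evaluate at bounds: [-cos(8·3π/4)/8] - [-cos(8·π/4)/8]
=(-(1) + (1))/8=0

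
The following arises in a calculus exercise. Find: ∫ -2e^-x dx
Since d/dx[e^-x] = - e^-x, we get 2e^-x+C

Answer: 2e^-x+C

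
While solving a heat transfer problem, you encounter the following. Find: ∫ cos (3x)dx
Using substitution u=3x: ∫ cos(u) du/3=sin(u)/3+C

Answer: (1/3)sin(3x)+C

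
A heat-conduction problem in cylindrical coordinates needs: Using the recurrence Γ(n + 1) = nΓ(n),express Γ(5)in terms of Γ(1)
Γ(5)=4Γ(4)=4·3Γ(3)=...=4!·Γ(1)=24·Γ(1)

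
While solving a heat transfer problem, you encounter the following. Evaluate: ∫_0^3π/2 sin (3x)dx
Antiderivative: -cos(3x)/3
Evaluate at bounds: [-cos(3·3π/2)/3] - [-cos(3·0)/3]
=(-(0)+(1))/3=1/3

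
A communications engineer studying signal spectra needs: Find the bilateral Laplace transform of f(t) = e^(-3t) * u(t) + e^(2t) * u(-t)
For e^(-3t) * u(t): L = 1/(s + 3), Re(s) > -3
For e^(2t) * u(-t): L = -1/(s-2), Re(s) < 2
Combined: F(s) = 1/(s + 3) - 1/(s-2), -3 < Re(s) < 2

Answer: 1/(s + 3) - 1/(s-2), ROC: -3 < Re(s) < 2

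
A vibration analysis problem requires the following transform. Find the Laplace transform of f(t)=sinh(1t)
L{sinh(at)}=a/(s²-a²)
L{sinh(1t)}=1/(s²-1)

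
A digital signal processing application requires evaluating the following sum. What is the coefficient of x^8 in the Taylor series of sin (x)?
sin(x) has only odd powers. Coefficient of x^8=0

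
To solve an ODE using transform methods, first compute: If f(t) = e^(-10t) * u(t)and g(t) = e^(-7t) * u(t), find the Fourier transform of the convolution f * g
By the convolution theorem: F{f*g} = F(omega)*G(omega)
F(omega) = 1/(10+j*omega), G(omega) = 1/(7+j*omega)
F{f*g} = 1/((10+j*omega)(7+j*omega))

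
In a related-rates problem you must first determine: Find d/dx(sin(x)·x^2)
Product rule: (fg)' = f'g+fg'
f = sin(x), f' = cos(x)
g = x^2, g' = 2x

Answer: cos(x)·x^2+2·sin(x)·x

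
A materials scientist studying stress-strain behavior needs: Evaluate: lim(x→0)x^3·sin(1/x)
Squeeze theorem: -|x^3| ≤ x^3·sin(1/x) ≤ |x^3|
Since x^3 → 0 as x → 0, by squeeze theorem the limit is 0

Answer: 0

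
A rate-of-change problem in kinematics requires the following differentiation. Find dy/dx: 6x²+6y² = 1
Differentiate: 12x + 12y·(dy/dx) = 0
dy/dx = -12x/(12y) = -1·(x/y)

Answer: dy/dx = -1·(x/y)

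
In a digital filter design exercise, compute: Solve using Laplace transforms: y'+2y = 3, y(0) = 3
Take L of both sides: sY(s) - 3 + 2Y(s) = 3/s
Y(s)(s + 2) = 3/s + 3
Y(s) = 3/(s(s + 2)) + 3/(s + 2)
Partial fractions: 3/(s(s + 2)) = (3/2)/s - (3/2)/(s + 2)
So Y(s) = (3/2)/s + (3/2)/(s + 2)
Inverse transform (L^(-1){1/s} = 1, L^(-1){1/(s + 2)} = e^(-2t)):

Answer: y(t) = 3/2 + (3/2)·e^(-2t)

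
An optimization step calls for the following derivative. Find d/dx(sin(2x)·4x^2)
Product rule: (fg)' = f'g+fg'
f = sin(2x), f' = 2·cos(2x)
g = 4x^2, g' = 8x

Answer: 8·cos(2x)·x^2+8·sin(2x)·x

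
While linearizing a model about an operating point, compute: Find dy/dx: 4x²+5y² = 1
Differentiate: 8x+10y·(dy/dx)=0
dy/dx=-8x/(10y)=-(4/5)·(x/y)

Answer: dy/dx=-(4/5)·(x/y)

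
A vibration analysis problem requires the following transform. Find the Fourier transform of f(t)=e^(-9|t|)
Using the standard pair: F{e^(-a|t|)} = 2a/(a^2 + omega^2)
With a = 9: F(omega) = 18/(81 + omega^2)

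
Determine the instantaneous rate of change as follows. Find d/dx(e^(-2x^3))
Chain rule: d/dx[e^u] = e^u · u' where u = -2x^3
u' = -6x^2

Answer: -6x^2·e^(-2x^3)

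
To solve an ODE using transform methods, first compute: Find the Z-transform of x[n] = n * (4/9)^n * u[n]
Using the property Z{n * a^n * u[n]} = az/(z-a)^2
With a = 4/9: X(z) = (4/9)z/(z - 4/9)^2, |z| > 4/9

Answer: (4/9)z/(z - 4/9)^2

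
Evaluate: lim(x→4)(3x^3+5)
Polynomial is continuous, so substitute x = 4:
3·4^3+5 = 197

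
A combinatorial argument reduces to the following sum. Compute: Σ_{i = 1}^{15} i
Using formula: Σ i^1=n(n+1)/2=15·16/2=120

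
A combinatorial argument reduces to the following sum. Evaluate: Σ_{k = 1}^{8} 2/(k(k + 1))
Partial fractions: 2/(k(k+1)) = 2/k - 2/(k+1)
Telescoping sum: 2(1-1/9) = 2·8/9

Answer: 16/9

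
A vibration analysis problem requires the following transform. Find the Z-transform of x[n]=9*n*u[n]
Z{n*u[n]}=z/(z-1)^2
By linearity: Z{9*n*u[n]}=9z/(z-1)^2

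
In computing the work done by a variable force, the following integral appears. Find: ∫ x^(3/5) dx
Power rule: ∫ x^(3/5) dx=x^(8/5)/(8/5) + C

Answer: (5/8)·x^(8/5) + C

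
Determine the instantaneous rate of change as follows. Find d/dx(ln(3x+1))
Chain rule: d/dx[ln(u)]=u'/u where u=3x + 1
u'=3

Answer: (3)/(3x + 1)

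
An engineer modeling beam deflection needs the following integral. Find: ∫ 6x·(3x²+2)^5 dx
Let u=3x²+2, du=6x dx
∫ u^5 du=u^6/6+C

Answer: (3x²+2)^6/6+C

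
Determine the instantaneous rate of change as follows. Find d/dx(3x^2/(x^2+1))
Quotient rule: (f/g)' = (f'g - fg')/g²
f = 3x^2, f' = 6x
g = x^2 + 1, g' = 2x

Answer: (6x·(x^2 + 1) - 6x^3)/(x^2 + 1)²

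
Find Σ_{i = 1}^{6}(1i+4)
= 1·Σ i+4·6 = 1·21+24 = 45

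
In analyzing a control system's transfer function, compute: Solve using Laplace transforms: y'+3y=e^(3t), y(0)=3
Take L: sY - 3+3Y = 1/(s-3)
Y(s+3) = 1/(s-3)+3
Y = 1/((s-3)(s+3))+3/(s+3)
Partial fractions: 1/((s-3)(s+3)) = (1/6)/(s-3) - (1/6)/(s+3)
So Y = (1/6)/(s-3)+(17/6)/(s+3)
Inverse Laplace transform (L^(-1){1/(s-3)} = e^(3t), L^(-1){1/(s+3)} = e^(-3t)):

Answer: y(t) = (1/6)·e^(3t)+(17/6)·e^(-3t)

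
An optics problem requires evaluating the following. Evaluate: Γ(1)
Γ(n) = (n-1)! for positive integers
Γ(1) = 0! = 1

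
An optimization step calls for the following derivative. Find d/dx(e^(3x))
Chain rule: d/dx[e^u]=e^u · u' where u=3x
u'=3

Answer: 3·e^(3x)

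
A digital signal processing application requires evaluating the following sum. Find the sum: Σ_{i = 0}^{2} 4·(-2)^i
Geometric series: S = a(1 - r^n)/(1 - r)
a = 4, r = -2, n = 3
S = 4(1 + 8)/3 = 12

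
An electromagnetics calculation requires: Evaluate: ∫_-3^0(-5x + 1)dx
Step 1: Find antiderivative F(x)=(-5/2)x^2+x
Step 2: F(0) - F(-3)=0 - (-51/2)=51/2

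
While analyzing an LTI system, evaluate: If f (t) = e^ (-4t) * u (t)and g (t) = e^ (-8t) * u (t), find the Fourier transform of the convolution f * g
By the convolution theorem: F{f*g}=F(omega)*G(omega)
F(omega)=1/(4+j*omega), G(omega)=1/(8+j*omega)
F{f*g}=1/((4+j*omega)(8+j*omega))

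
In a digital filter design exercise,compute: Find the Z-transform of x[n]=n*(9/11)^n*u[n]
Using the property Z{n * a^n * u[n]} = az/(z-a)^2
With a = 9/11: X(z) = (9/11)z/(z - 9/11)^2, |z| > 9/11

Answer: (9/11)z/(z - 9/11)^2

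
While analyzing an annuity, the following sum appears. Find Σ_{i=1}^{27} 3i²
=3·n(n+1)(2n+1)/6=3·27·28·55/6=20790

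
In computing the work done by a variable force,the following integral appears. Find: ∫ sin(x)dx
Using standard integral: ∫ sin(x) dx=-cos(x) + C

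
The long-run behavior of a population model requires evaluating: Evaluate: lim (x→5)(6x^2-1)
Polynomial is continuous, so substitute x = 5:
6·5^2-1 = 149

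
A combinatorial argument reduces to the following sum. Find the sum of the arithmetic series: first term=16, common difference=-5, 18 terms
Last term: a_n=16 + (18 - 1)·-5=-69
Sum=n(a_1 + a_n)/2=18(16 + (-69))/2=-477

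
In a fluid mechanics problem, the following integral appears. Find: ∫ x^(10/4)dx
Power rule: ∫ x^(5/2) dx=x^(7/2)/(7/2)+C

Answer: (2/7)·x^(7/2)+C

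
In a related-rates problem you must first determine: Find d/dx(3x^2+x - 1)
Power rule: d/dx(ax^n) = n·a·x^(n-1)
Term by term: 6·x + 1

Answer: 6x + 1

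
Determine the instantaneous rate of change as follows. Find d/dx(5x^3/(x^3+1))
Quotient rule: (f/g)'=(f'g - fg')/g²
f=5x^3, f'=15x^2
g=x^3+1, g'=3x^2

Answer: (15x^2·(x^3+1)-15x^5)/(x^3+1)²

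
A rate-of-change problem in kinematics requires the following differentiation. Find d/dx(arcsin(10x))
d/dx[arcsin(u)] = u'/√(1-u²), u = 10x, u' = 10

Answer: 10/√(1 - 100x²)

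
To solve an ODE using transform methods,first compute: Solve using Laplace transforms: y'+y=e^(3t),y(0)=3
Take L: sY - 3 + Y = 1/(s-3)
Y(s + 1) = 1/(s-3) + 3
Y = 1/((s-3)(s + 1)) + 3/(s + 1)
Partial fractions: 1/((s-3)(s + 1)) = (1/4)/(s-3) - (1/4)/(s + 1)
So Y = (1/4)/(s-3) + (11/4)/(s + 1)
Inverse Laplace transform (L^(-1){1/(s-3)} = e^(3t), L^(-1){1/(s + 1)} = e^(-t)):

Answer: y(t) = (1/4)·e^(3t) + (11/4)·e^(-t)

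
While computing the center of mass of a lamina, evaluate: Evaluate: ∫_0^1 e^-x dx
Antiderivative: -e^-x
Evaluate: -(e^-1-1)

Answer: (e^-1-1)/(-1)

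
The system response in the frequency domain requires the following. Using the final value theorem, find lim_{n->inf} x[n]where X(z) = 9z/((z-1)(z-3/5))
Final value theorem: lim x[n]=lim_{z->1} (z-1)*X(z)
(z-1)*X(z)=9z/(z-3/5)
As z->1: 9/(1-3/5)=9/(2/5)=45/2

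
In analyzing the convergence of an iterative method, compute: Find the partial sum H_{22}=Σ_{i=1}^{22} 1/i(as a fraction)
H_22 = 1 + 1/2 + 1/3 + ... + 1/22
= 19093197/5173168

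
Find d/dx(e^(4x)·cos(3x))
Product rule: (fg)'=f'g + fg'
f=e^(4x), f'=4·e^(4x)
g=cos(3x), g'=-3·sin(3x)

Answer: 4·e^(4x)·cos(3x) - 3·e^(4x)·sin(3x)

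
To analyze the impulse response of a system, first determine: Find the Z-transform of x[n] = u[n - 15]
Using the time-shift property: Z{u[n-15]} = z^(-15)*z/(z-1)
= z^(-14)/(z-1)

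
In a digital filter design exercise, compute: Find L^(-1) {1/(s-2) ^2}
L^(-1){1/(s-a)^n} = t^(n-1)·e^(at)/(n-1)!
Here a = 2, n = 2: t^1·e^(2t)/1

Answer: t·e^(2t)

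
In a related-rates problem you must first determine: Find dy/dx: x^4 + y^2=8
Differentiate: 4x^3 + 2y·(dy/dx)=0
dy/dx=-4x^3/(2y)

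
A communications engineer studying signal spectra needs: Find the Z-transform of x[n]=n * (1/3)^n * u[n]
Using the property Z{n * a^n * u[n]} = az/(z-a)^2
With a = 1/3: X(z) = (1/3)z/(z - 1/3)^2, |z| > 1/3

Answer: (1/3)z/(z - 1/3)^2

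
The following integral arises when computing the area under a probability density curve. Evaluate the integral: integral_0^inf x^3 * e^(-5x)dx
This is a Gamma integral. Substitute u = 5x (du = 5 dx):
integral_0^inf x^3 * e^(-5x) dx = (1/5^4) integral_0^inf u^3 * e^(-u) du
= Gamma(4)/5^4 = 3!/5^4 = 6/625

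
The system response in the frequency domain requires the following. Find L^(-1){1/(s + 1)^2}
L^(-1){1/(s-a)^n} = t^(n-1)·e^(at)/(n-1)!
Here a = -1, n = 2: t^1·e^(-t)/1

Answer: t·e^(-t)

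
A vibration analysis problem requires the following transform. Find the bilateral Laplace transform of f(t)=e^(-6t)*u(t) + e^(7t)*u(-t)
For e^(-6t)*u(t): L=1/(s + 6), Re(s) > -6
For e^(7t)*u(-t): L=-1/(s-7), Re(s) < 7
Combined: F(s)=1/(s + 6) - 1/(s-7), -6 < Re(s) < 7

Answer: 1/(s + 6) - 1/(s-7), ROC: -6 < Re(s) < 7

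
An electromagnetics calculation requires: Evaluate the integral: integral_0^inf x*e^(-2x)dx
This is a Gamma integral. Substitute u=2x (du=2 dx):
integral_0^inf x * e^(-2x) dx=(1/2^2) integral_0^inf u^1 * e^(-u) du
=Gamma(2)/2^2=1!/2^2=1/4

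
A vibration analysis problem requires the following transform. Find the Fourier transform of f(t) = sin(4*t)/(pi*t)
sin(W*t)/(pi*t)=(W/pi)*sinc(W*t/pi) is the impulse response of the ideal low-pass filter with cutoff W (here W=4).
Its Fourier transform is a rectangular function:
F(omega)=1 for |omega| < 4, 0 otherwise

Answer: rect(omega/8) [i.e., 1 for |omega| < 4, 0 otherwise]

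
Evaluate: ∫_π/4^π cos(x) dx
Antiderivative: sin(x)
Evaluate at bounds: [sin(1·π)/1] - [sin(1·π/4)/1]
= ((0) - (√2/2))/1 = -√2/2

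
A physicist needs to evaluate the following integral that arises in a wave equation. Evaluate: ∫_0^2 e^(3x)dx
Antiderivative: (1/3)e^(3x)
Evaluate: (1/3)(e^6 - 1)

Answer: (e^6 - 1)/3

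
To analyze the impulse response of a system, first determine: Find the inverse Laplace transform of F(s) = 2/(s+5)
L^(-1){2/(s-a)} = c·e^(at)
Here a = -5, c = 2

Answer: 2e^(-5t)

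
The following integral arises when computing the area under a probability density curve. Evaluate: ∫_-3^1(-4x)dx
Step 1: Find antiderivative F(x)=-2x^2
Step 2: F(1) - F(-3)=-2 - (-18)=16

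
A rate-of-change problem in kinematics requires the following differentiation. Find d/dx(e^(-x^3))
Chain rule: d/dx[e^u] = e^u · u' where u = -x^3
u' = -3x^2

Answer: -3x^2·e^(-x^3)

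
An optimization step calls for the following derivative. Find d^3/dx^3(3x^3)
Apply power rule 3 times:
d^1: 9x^2
d^2: 18x
d^3: 18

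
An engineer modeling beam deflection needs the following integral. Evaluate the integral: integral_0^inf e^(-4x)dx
integral_0^inf e^(-4x) dx=[-1/4 * e^(-4x)]_0^inf
=0 - (-1/4)=1/4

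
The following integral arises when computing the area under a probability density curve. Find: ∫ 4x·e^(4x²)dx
Let u = 4x², du = 8x dx
∫ (1/2)e^u du = e^u/2+C

Answer: e^(4x²)/2+C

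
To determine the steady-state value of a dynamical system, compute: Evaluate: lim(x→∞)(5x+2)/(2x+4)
Divide numerator and denominator by x:
lim (5 + 2/x)/(2 + 4/x)=5/2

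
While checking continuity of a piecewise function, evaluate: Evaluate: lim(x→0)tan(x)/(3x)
tan(u) ≈ u for small u:
tan(x)/(3x) ≈ x/(3x) = 1/3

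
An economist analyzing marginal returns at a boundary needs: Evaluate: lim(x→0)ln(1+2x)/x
L'Hôpital (0/0): lim 2/(1 + 2x) / 1=2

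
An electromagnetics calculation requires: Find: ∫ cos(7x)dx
Using substitution u=7x: ∫ cos(u) du/7=sin(u)/7+C

Answer: (1/7)sin(7x)+C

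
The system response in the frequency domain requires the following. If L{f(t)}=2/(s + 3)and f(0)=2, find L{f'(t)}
L{f'(t)} = s·F(s) - f(0) = 2s/(s+3)-2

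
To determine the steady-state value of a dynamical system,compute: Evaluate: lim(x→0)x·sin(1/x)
Squeeze theorem: -|x| ≤ x·sin(1/x) ≤ |x|
Since x → 0 as x → 0, by squeeze theorem the limit is 0

Answer: 0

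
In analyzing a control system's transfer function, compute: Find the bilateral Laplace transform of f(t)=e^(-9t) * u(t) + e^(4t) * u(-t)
For e^(-9t)*u(t): L = 1/(s + 9), Re(s) > -9
For e^(4t)*u(-t): L = -1/(s-4), Re(s) < 4
Combined: F(s) = 1/(s + 9) - 1/(s-4), -9 < Re(s) < 4

Answer: 1/(s + 9) - 1/(s-4), ROC: -9 < Re(s) < 4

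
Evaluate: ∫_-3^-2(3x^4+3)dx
Step 1: Find antiderivative F(x) = (3/5)x^5 + 3x
Step 2: F(-2) - F(-3) = -126/5 - (-774/5) = 648/5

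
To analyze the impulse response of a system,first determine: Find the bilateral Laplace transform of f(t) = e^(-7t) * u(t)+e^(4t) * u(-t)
For e^(-7t) * u(t): L=1/(s + 7), Re(s) > -7
For e^(4t) * u(-t): L=-1/(s-4), Re(s) < 4
Combined: F(s)=1/(s + 7) - 1/(s-4), -7 < Re(s) < 4

Answer: 1/(s + 7) - 1/(s-4), ROC: -7 < Re(s) < 4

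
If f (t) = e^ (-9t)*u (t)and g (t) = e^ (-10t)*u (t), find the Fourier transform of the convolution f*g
By the convolution theorem: F{f*g}=F(omega)*G(omega)
F(omega)=1/(9+j*omega), G(omega)=1/(10+j*omega)
F{f*g}=1/((9+j*omega)(10+j*omega))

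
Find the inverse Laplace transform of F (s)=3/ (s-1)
L^(-1){3/(s-a)} = c·e^(at)
Here a = 1, c = 3

Answer: 3e^(t)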